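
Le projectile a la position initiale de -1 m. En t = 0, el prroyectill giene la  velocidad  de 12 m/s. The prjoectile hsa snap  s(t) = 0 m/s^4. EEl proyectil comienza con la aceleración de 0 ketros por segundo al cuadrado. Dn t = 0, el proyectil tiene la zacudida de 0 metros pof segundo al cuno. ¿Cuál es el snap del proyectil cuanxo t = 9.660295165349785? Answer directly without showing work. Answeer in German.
s(9.660295165349785) = 0.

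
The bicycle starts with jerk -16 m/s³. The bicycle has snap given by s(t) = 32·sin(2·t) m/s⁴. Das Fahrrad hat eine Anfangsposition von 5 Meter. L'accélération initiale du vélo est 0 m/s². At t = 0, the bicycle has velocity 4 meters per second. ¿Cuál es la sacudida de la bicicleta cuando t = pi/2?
Para resolver esto, necesitamos tomar 1 antiderivada de nuestra ecuación del snap s(t) = 32·sin(2·t). Tomando ∫s(t)dt y aplicando j(0) = -16, encontramos j(t) = -16·cos(2·t). Tenemos la sacudida j(t) = -16·cos(2·t). Sustituyendo t = pi/2: j(pi/2) = 16.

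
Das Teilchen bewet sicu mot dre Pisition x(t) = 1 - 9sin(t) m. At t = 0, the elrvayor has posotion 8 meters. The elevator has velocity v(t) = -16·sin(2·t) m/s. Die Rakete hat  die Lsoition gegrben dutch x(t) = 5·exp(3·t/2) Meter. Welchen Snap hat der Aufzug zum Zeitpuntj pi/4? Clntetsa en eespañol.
Para resolver esto, necesitamos tomar 3 derivadas de nuestra ecuación de la velocidad v(t) = -16·sin(2·t). Derivando la velocidad, obtenemos la aceleración: a(t) = -32·cos(2·t). Tomando d/dt de a(t), encontramos j(t) = 64·sin(2·t). Derivando la sacudida, obtenemos el snap: s(t) = 128·cos(2·t). De la ecuación del snap s(t) = 128·cos(2·t), sustituimos t = pi/4 para obtener s = 0.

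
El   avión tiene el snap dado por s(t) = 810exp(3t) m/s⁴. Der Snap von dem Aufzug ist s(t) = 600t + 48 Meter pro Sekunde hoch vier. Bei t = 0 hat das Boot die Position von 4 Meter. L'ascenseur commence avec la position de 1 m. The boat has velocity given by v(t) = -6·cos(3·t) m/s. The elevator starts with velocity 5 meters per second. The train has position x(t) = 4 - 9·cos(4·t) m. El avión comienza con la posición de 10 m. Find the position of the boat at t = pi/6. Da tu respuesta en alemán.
Um dies zu lösen, müssen wir 1 Stammfunktion unserer Gleichung für die Geschwindigkeit v(t) = -6·cos(3·t) finden. Die Stammfunktion von der Geschwindigkeit ist die Position. Mit x(0) = 4 erhalten wir x(t) = 4 - 2·sin(3·t). Aus der Gleichung für die Position x(t) = 4 - 2·sin(3·t), setzen wir t = pi/6 ein und erhalten x = 2.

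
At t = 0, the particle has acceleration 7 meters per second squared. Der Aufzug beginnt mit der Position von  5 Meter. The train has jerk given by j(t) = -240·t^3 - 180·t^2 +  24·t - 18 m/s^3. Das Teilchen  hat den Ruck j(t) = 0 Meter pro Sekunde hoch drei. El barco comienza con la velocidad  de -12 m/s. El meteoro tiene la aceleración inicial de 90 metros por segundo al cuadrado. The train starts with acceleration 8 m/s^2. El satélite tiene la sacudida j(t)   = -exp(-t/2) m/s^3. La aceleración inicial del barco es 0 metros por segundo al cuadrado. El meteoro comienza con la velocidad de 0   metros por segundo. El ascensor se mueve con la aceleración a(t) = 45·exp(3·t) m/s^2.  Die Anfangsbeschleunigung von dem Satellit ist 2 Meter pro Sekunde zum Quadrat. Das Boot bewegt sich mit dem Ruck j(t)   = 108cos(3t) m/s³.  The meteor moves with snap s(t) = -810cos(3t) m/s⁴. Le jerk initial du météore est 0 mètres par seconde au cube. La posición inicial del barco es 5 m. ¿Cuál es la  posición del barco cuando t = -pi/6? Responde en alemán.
Wir müssen unsere Gleichung für den Ruck j(t) = 108·cos(3·t) 3-mal integrieren. Mit ∫j(t)dt und Anwendung von a(0) = 0, finden wir a(t) = 36·sin(3·t). Durch Integration von der Beschleunigung und Verwendung der Anfangsbedingung v(0) = -12, erhalten wir v(t) = -12·cos(3·t). Mit ∫v(t)dt und Anwendung von x(0) = 5, finden wir x(t) = 5 - 4·sin(3·t). Mit x(t) = 5 - 4·sin(3·t) und Einsetzen von t = -pi/6, finden wir x = 9.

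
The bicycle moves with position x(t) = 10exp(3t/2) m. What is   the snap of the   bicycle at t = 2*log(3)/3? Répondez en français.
Pour résoudre ceci, nous devons prendre 4 dérivées de notre équation de la position x(t) = 10·exp(3·t/2). En prenant d/dt de x(t), nous trouvons v(t) = 15·exp(3·t/2). La dérivée de la vitesse donne l'accélération: a(t) = 45·exp(3·t/2)/2. En prenant d/dt de a(t), nous trouvons j(t) = 135·exp(3·t/2)/4. En prenant d/dt de j(t), nous trouvons s(t) = 405·exp(3·t/2)/8. Nous avons le snap s(t) = 405·exp(3·t/2)/8. En substituant t = 2*log(3)/3: s(2*log(3)/3) = 1215/8.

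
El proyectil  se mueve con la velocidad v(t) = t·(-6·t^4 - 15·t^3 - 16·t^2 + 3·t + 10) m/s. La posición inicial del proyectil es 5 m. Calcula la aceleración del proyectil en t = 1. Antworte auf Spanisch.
Partiendo de la velocidad v(t) = t·(-6·t^4 - 15·t^3 - 16·t^2 + 3·t + 10), tomamos 1 derivada. Derivando la velocidad, obtenemos la aceleración: a(t) = -6·t^4 - 15·t^3 - 16·t^2 + t·(-24·t^3 - 45·t^2 - 32·t + 3) + 3·t + 10. Usando a(t) = -6·t^4 - 15·t^3 - 16·t^2 + t·(-24·t^3 - 45·t^2 - 32·t + 3) + 3·t + 10 y sustituyendo t = 1, encontramos a = -122.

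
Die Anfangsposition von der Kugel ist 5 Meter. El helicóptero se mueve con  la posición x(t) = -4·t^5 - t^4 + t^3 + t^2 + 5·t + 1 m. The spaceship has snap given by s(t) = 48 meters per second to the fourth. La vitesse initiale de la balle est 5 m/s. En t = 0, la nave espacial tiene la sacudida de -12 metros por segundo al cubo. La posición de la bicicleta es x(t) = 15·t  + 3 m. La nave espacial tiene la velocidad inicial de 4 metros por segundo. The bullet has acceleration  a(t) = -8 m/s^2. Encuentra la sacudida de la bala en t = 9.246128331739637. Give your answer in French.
Pour résoudre ceci, nous devons prendre 1 dérivée de notre équation de l'accélération a(t) = -8. La dérivée de l'accélération donne le jerk: j(t) = 0. Nous avons le jerk j(t) = 0. En substituant t = 9.246128331739637: j(9.246128331739637) = 0.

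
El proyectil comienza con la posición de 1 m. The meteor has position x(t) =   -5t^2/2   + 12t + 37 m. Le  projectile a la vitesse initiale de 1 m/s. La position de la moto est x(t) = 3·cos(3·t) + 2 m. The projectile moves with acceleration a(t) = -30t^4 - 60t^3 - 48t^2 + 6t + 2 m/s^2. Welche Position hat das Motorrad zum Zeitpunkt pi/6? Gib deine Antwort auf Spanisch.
Tenemos la posición x(t) = 3·cos(3·t) + 2. Sustituyendo t = pi/6: x(pi/6) = 2.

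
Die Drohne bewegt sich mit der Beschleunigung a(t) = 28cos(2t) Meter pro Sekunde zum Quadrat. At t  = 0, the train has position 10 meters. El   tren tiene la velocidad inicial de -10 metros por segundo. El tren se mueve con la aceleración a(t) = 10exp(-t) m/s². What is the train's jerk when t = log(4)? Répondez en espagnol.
Partiendo de la aceleración a(t) = 10·exp(-t), tomamos 1 derivada. Tomando d/dt de a(t), encontramos j(t) = -10·exp(-t). Usando j(t) = -10·exp(-t) y sustituyendo t = log(4), encontramos j = -5/2.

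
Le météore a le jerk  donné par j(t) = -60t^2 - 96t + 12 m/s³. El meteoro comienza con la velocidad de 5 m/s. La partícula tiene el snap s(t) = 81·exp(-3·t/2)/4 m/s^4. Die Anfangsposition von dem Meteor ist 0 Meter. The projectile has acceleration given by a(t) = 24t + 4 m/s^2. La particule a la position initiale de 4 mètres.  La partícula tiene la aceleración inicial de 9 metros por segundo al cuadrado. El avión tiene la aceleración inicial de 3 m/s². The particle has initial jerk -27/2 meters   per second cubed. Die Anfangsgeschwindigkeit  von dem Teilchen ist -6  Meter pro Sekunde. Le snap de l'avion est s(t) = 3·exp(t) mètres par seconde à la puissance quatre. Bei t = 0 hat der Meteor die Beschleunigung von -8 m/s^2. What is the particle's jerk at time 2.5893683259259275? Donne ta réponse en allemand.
Wir müssen das Integral unserer Gleichung für den Snap s(t) = 81·exp(-3·t/2)/4 1-mal finden. Das Integral von dem Snap ist der Ruck. Mit j(0) = -27/2 erhalten wir j(t) = -27·exp(-3·t/2)/2. Aus der Gleichung für den Ruck j(t) = -27·exp(-3·t/2)/2, setzen wir t = 2.5893683259259275 ein und erhalten j = -0.277658648335244.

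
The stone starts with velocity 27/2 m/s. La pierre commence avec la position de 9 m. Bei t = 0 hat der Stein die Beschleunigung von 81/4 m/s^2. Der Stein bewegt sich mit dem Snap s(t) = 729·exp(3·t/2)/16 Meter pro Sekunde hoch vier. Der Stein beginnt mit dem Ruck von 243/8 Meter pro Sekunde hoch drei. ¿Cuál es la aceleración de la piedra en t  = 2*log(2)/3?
Necesitamos integrar nuestra ecuación del snap s(t) = 729·exp(3·t/2)/16 2 veces. La antiderivada del snap, con j(0) = 243/8, da la sacudida: j(t) = 243·exp(3·t/2)/8. La integral de la sacudida, con a(0) = 81/4, da la aceleración: a(t) = 81·exp(3·t/2)/4. Tenemos la aceleración a(t) = 81·exp(3·t/2)/4. Sustituyendo t = 2*log(2)/3: a(2*log(2)/3) = 81/2.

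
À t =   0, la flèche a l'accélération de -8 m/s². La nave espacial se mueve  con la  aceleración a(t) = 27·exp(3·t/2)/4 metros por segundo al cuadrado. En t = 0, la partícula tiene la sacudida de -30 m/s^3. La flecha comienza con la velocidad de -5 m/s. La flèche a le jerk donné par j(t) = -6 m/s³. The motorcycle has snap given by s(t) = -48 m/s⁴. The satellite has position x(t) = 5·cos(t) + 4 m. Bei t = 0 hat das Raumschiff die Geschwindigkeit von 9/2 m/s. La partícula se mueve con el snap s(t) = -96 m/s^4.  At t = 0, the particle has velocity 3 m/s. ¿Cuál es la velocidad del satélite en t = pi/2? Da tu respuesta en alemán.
Um dies zu lösen, müssen wir 1 Ableitung unserer Gleichung für die Position x(t) = 5·cos(t) + 4 nehmen. Mit d/dt von x(t) finden wir v(t) = -5·sin(t). Wir haben die Geschwindigkeit v(t) = -5·sin(t). Durch Einsetzen von t = pi/2: v(pi/2) = -5.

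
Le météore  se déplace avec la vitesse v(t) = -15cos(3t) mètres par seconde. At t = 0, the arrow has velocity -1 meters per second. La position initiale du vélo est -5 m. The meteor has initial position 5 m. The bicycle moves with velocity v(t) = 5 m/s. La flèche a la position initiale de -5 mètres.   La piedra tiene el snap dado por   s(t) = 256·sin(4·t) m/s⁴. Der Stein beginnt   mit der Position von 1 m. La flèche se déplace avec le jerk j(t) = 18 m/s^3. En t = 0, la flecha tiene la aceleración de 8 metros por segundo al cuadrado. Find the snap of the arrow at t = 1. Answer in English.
To solve this, we need to take 1 derivative of our jerk equation j(t) = 18. The derivative of jerk gives snap: s(t) = 0. Using s(t) = 0 and substituting t = 1, we find s = 0.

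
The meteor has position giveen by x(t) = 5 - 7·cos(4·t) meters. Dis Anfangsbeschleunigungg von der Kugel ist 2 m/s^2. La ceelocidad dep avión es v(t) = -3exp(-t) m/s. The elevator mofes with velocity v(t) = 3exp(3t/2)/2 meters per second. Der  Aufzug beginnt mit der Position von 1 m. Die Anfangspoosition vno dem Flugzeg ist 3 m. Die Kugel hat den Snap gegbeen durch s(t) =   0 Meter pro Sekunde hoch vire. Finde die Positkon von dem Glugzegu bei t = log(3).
Wir müssen unsere Gleichung für die Geschwindigkeit v(t) = -3·exp(-t) 1-mal integrieren. Mit ∫v(t)dt und Anwendung von x(0) = 3, finden wir x(t) = 3·exp(-t). Wir haben die Position x(t) = 3·exp(-t). Durch Einsetzen von t = log(3): x(log(3)) = 1.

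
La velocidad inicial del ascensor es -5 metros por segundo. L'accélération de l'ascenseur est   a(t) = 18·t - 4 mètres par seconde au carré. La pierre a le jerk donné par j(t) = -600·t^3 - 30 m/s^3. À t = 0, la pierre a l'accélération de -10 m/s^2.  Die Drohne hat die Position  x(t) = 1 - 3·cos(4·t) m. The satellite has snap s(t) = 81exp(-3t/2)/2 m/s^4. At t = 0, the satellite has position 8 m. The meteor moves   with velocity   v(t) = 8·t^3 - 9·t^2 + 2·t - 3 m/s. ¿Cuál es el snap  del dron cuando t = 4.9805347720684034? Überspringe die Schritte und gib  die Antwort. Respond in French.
À t = 4.9805347720684034, s = -366.993926025557.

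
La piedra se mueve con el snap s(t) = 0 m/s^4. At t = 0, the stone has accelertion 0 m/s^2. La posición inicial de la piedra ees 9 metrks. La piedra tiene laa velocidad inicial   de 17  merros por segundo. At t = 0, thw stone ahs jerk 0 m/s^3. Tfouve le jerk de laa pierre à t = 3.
Pour résoudre ceci, nous devons prendre 1 primitive de notre équation du snap s(t) = 0. L'intégrale du snap, avec j(0) = 0, donne le jerk: j(t) = 0. De l'équation du jerk j(t) = 0, nous substituons t = 3 pour obtenir j = 0.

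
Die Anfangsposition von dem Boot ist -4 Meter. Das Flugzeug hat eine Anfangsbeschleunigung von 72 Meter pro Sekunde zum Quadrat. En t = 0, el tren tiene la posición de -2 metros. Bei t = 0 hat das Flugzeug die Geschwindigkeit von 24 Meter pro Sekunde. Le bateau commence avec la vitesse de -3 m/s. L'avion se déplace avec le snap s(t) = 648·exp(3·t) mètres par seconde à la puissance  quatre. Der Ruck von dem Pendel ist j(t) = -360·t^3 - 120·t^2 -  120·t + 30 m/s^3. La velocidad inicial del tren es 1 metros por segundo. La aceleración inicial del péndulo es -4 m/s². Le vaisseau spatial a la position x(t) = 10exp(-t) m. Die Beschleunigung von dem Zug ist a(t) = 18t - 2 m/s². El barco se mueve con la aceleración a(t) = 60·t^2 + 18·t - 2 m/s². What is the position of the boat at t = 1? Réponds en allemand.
Ausgehend von der Beschleunigung a(t) = 60·t^2 + 18·t - 2, nehmen wir 2 Integrale. Das Integral von der Beschleunigung, mit v(0) = -3, ergibt die Geschwindigkeit: v(t) = 20·t^3 + 9·t^2 - 2·t - 3. Das Integral von der Geschwindigkeit ist die Position. Mit x(0) = -4 erhalten wir x(t) = 5·t^4 + 3·t^3 - t^2 - 3·t - 4. Wir haben die Position x(t) = 5·t^4 + 3·t^3 - t^2 - 3·t - 4. Durch Einsetzen von t = 1: x(1) = 0.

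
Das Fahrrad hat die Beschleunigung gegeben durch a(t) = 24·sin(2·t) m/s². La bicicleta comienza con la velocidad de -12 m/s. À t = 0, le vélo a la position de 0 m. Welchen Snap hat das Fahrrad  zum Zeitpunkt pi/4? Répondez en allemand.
Wir müssen unsere Gleichung für die Beschleunigung a(t) = 24·sin(2·t) 2-mal ableiten. Die Ableitung von der Beschleunigung ergibt den Ruck: j(t) = 48·cos(2·t). Die Ableitung von dem Ruck ergibt den Snap: s(t) = -96·sin(2·t). Aus der Gleichung für den Snap s(t) = -96·sin(2·t), setzen wir t = pi/4 ein und erhalten s = -96.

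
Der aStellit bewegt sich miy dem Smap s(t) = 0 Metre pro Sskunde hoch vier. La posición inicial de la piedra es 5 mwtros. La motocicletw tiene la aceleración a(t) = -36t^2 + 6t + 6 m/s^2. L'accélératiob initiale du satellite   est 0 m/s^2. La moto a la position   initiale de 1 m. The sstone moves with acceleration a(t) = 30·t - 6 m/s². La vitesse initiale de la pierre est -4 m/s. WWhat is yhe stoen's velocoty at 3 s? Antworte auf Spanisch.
Debemos encontrar la integral de nuestra ecuación de la aceleración a(t) = 30·t - 6 1 vez. Tomando ∫a(t)dt y aplicando v(0) = -4, encontramos v(t) = 15·t^2 - 6·t - 4. De la ecuación de la velocidad v(t) = 15·t^2 - 6·t - 4, sustituimos t = 3 para obtener v = 113.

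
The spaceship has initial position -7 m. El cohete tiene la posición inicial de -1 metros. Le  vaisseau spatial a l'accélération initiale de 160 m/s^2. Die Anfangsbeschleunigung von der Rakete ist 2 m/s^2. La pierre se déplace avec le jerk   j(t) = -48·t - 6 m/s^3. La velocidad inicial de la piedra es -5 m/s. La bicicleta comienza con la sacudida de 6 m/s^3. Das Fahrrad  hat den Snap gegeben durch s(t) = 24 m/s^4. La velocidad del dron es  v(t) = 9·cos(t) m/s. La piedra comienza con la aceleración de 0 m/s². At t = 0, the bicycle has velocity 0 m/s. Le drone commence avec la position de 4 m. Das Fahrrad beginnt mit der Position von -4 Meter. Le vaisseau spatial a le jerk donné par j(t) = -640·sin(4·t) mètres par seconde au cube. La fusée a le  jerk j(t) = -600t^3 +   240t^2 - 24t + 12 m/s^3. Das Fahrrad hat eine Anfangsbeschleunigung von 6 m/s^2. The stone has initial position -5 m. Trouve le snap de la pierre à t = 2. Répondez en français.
Nous devons dériver notre équation du jerk j(t) = -48·t - 6 1 fois. En prenant d/dt de j(t), nous trouvons s(t) = -48. Nous avons le snap s(t) = -48. En substituant t = 2: s(2) = -48.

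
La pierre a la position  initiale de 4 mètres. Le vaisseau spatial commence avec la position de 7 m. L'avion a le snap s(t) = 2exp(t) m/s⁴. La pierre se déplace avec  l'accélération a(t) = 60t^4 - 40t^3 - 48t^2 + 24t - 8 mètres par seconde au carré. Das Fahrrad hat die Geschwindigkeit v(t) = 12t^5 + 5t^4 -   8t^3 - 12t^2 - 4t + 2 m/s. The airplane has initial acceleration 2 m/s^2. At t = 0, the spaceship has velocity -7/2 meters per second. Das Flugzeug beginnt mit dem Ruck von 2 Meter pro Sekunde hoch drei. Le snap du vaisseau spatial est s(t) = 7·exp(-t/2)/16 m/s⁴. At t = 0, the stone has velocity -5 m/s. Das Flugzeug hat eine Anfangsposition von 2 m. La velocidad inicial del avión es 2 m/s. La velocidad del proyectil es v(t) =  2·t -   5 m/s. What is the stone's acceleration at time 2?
We have acceleration a(t) = 60·t^4 - 40·t^3 - 48·t^2 + 24·t - 8. Substituting t = 2: a(2) = 488.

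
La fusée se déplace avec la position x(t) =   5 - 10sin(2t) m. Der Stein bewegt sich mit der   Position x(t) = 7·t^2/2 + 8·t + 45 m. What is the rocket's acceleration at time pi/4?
To solve this, we need to take 2 derivatives of our position equation x(t) = 5 - 10·sin(2·t). Differentiating position, we get velocity: v(t) = -20·cos(2·t). The derivative of velocity gives acceleration: a(t) = 40·sin(2·t). We have acceleration a(t) = 40·sin(2·t). Substituting t = pi/4: a(pi/4) = 40.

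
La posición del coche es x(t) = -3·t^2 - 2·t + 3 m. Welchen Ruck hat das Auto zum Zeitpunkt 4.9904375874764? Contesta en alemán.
Ausgehend von der Position x(t) = -3·t^2 - 2·t + 3, nehmen wir 3 Ableitungen. Die Ableitung von der Position ergibt die Geschwindigkeit: v(t) = -6·t - 2. Durch Ableiten von der Geschwindigkeit erhalten wir die Beschleunigung: a(t) = -6. Durch Ableiten von der Beschleunigung erhalten wir den Ruck: j(t) = 0. Wir haben den Ruck j(t) = 0. Durch Einsetzen von t = 4.9904375874764: j(4.9904375874764) = 0.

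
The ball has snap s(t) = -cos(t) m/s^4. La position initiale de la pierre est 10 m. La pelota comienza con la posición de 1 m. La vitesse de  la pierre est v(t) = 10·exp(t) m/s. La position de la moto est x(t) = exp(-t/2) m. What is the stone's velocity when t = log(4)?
Using v(t) = 10·exp(t) and substituting t = log(4), we find v = 40.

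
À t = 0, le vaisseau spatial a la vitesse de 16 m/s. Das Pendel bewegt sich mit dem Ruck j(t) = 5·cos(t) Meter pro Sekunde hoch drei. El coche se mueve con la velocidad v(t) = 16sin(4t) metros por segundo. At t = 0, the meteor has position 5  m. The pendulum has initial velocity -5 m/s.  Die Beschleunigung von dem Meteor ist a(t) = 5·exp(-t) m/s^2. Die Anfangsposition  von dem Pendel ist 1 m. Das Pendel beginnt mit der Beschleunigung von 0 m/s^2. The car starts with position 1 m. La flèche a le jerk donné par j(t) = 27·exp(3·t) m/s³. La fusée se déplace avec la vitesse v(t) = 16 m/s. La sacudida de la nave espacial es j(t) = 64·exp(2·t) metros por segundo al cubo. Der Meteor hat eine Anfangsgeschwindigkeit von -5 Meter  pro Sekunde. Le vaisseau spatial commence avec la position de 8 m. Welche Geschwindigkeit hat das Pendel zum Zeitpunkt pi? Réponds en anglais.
We must find the integral of our jerk equation j(t) = 5·cos(t) 2 times. The antiderivative of jerk is acceleration. Using a(0) = 0, we get a(t) = 5·sin(t). The integral of acceleration, with v(0) = -5, gives velocity: v(t) = -5·cos(t). From the given velocity equation v(t) = -5·cos(t), we substitute t = pi to get v = 5.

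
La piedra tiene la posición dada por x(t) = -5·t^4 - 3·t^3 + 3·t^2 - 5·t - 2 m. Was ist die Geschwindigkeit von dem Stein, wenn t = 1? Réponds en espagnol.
Debemos derivar nuestra ecuación de la posición x(t) = -5·t^4 - 3·t^3 + 3·t^2 - 5·t - 2 1 vez. Derivando la posición, obtenemos la velocidad: v(t) = -20·t^3 - 9·t^2 + 6·t - 5. De la ecuación de la velocidad v(t) = -20·t^3 - 9·t^2 + 6·t - 5, sustituimos t = 1 para obtener v = -28.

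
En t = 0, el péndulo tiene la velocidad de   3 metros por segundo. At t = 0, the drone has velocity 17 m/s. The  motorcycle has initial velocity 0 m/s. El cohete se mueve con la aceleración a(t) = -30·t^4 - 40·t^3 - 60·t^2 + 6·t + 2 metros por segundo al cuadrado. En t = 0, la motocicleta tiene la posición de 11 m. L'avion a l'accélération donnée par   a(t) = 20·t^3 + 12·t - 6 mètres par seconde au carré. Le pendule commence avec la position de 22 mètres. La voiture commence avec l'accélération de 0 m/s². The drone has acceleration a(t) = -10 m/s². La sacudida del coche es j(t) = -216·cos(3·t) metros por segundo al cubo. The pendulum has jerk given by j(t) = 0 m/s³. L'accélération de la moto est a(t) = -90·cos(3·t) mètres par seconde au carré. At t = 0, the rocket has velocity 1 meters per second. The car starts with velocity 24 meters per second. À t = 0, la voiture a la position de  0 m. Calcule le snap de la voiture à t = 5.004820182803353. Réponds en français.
En partant du jerk j(t) = -216·cos(3·t), nous prenons 1 dérivée. En prenant d/dt de j(t), nous trouvons s(t) = 648·sin(3·t). De l'équation du snap s(t) = 648·sin(3·t), nous substituons t = 5.004820182803353 pour obtenir s = 414.224105258080.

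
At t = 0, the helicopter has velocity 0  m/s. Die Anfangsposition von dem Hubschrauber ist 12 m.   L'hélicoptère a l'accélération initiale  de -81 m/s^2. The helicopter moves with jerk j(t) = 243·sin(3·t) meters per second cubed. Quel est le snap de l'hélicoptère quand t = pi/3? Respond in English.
To solve this, we need to take 1 derivative of our jerk equation j(t) = 243·sin(3·t). The derivative of jerk gives snap: s(t) = 729·cos(3·t). From the given snap equation s(t) = 729·cos(3·t), we substitute t = pi/3 to get s = -729.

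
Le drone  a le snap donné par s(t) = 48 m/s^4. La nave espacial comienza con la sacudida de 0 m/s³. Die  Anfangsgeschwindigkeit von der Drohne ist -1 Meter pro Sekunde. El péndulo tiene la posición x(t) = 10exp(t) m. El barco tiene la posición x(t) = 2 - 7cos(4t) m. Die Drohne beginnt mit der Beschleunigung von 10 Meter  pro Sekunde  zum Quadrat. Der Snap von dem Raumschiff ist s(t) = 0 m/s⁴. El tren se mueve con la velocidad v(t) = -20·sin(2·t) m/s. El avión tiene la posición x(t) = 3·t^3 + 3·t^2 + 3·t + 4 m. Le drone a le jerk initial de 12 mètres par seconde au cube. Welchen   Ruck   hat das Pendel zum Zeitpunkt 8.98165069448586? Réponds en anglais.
To solve this, we need to take 3 derivatives of our position equation x(t) = 10·exp(t). Differentiating position, we get velocity: v(t) = 10·exp(t). Taking d/dt of v(t), we find a(t) = 10·exp(t). Differentiating acceleration, we get jerk: j(t) = 10·exp(t). From the given jerk equation j(t) = 10·exp(t), we substitute t = 8.98165069448586 to get j = 79557.5380150683.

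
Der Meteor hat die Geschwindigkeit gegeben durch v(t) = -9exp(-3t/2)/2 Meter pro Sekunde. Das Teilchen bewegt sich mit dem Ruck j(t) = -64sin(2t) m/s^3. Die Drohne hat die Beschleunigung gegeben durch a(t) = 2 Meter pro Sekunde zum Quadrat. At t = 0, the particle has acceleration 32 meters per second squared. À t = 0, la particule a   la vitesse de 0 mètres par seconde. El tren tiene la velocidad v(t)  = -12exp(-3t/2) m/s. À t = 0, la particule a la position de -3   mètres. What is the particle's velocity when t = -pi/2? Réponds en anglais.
To find the answer, we compute 2 integrals of j(t) = -64·sin(2·t). The integral of jerk, with a(0) = 32, gives acceleration: a(t) = 32·cos(2·t). Integrating acceleration and using the initial condition v(0) = 0, we get v(t) = 16·sin(2·t). Using v(t) = 16·sin(2·t) and substituting t = -pi/2, we find v = 0.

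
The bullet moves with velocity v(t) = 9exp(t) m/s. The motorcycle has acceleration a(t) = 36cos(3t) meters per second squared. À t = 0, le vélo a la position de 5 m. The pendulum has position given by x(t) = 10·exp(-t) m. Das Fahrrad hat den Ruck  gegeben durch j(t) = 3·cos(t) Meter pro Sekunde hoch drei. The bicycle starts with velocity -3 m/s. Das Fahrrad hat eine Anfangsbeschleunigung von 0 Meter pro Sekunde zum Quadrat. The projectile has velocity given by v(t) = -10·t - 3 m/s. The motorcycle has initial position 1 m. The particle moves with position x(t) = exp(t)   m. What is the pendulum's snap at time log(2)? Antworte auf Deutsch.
Ausgehend von der Position x(t) = 10·exp(-t), nehmen wir 4 Ableitungen. Die Ableitung von der Position ergibt die Geschwindigkeit: v(t) = -10·exp(-t). Die Ableitung von der Geschwindigkeit ergibt die Beschleunigung: a(t) = 10·exp(-t). Die Ableitung von der Beschleunigung ergibt den Ruck: j(t) = -10·exp(-t). Mit d/dt von j(t) finden wir s(t) = 10·exp(-t). Wir haben den Snap s(t) = 10·exp(-t). Durch Einsetzen von t = log(2): s(log(2)) = 5.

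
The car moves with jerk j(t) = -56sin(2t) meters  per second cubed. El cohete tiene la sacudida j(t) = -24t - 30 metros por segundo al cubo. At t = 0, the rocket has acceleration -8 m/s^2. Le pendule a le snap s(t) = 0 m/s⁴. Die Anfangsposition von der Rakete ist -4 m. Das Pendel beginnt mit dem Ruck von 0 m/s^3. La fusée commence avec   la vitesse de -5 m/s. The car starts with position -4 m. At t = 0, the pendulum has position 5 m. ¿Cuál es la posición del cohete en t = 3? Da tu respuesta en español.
Partiendo de la sacudida j(t) = -24·t - 30, tomamos 3 antiderivadas. Integrando la sacudida y usando la condición inicial a(0) = -8, obtenemos a(t) = -12·t^2 - 30·t - 8. La integral de la aceleración, con v(0) = -5, da la velocidad: v(t) = -4·t^3 - 15·t^2 - 8·t - 5. La integral de la velocidad es la posición. Usando x(0) = -4, obtenemos x(t) = -t^4 - 5·t^3 - 4·t^2 - 5·t - 4. Usando x(t) = -t^4 - 5·t^3 - 4·t^2 - 5·t - 4 y sustituyendo t = 3, encontramos x = -271.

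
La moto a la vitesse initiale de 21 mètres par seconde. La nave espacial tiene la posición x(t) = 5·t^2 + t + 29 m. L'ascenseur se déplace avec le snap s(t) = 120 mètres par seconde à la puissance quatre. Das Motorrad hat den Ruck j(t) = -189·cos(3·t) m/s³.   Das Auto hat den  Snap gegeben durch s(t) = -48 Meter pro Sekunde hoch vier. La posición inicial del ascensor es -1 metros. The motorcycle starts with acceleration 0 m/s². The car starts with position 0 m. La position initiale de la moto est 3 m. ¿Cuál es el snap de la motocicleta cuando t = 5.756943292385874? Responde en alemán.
Ausgehend von dem Ruck j(t) = -189·cos(3·t), nehmen wir 1 Ableitung. Durch Ableiten von dem Ruck erhalten wir den Snap: s(t) = 567·sin(3·t). Wir haben den Snap s(t) = 567·sin(3·t). Durch Einsetzen von t = 5.756943292385874: s(5.756943292385874) = -566.982173494059.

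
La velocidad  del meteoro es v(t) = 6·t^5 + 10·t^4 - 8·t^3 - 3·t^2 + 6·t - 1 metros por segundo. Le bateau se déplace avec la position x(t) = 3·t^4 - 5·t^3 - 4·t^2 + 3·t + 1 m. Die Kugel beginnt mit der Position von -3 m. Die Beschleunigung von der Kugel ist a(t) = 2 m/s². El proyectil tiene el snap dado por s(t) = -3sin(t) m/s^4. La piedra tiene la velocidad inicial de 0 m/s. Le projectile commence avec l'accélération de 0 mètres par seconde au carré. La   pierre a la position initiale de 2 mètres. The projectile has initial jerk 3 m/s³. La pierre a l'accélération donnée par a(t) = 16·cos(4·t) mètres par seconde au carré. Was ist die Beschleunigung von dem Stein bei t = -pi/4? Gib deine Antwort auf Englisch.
From the given acceleration equation a(t) = 16·cos(4·t), we substitute t = -pi/4 to get a = -16.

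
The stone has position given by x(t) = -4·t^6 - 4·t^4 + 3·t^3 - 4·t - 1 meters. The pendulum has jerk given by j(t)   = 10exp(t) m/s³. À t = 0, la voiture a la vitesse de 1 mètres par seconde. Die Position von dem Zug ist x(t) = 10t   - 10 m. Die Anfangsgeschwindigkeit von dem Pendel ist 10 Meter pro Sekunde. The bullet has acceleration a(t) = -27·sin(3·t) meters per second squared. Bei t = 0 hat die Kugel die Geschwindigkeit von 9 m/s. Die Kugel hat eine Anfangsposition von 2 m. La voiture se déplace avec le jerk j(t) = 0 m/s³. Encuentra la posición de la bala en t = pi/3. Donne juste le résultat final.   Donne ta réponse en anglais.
x(pi/3) = 2.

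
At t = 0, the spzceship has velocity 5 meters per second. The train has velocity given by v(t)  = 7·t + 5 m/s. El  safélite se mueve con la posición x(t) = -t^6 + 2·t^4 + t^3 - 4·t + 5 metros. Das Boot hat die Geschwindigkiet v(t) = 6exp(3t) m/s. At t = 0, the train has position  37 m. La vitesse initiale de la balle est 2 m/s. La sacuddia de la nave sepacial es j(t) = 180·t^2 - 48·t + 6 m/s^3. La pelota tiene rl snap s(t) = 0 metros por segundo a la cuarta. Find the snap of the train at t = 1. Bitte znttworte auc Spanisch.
Para resolver esto, necesitamos tomar 3 derivadas de nuestra ecuación de la velocidad v(t) = 7·t + 5. Derivando la velocidad, obtenemos la aceleración: a(t) = 7. Tomando d/dt de a(t), encontramos j(t) = 0. La derivada de la sacudida da el snap: s(t) = 0. Usando s(t) = 0 y sustituyendo t = 1, encontramos s = 0.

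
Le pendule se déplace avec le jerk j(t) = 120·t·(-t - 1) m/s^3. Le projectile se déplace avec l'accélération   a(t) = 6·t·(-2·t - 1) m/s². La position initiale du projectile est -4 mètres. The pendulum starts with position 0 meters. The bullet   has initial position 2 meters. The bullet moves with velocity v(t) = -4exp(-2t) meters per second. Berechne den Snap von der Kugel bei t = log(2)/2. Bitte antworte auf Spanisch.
Debemos derivar nuestra ecuación de la velocidad v(t) = -4·exp(-2·t) 3 veces. Tomando d/dt de v(t), encontramos a(t) = 8·exp(-2·t). Tomando d/dt de a(t), encontramos j(t) = -16·exp(-2·t). La derivada de la sacudida da el snap: s(t) = 32·exp(-2·t). Tenemos el snap s(t) = 32·exp(-2·t). Sustituyendo t = log(2)/2: s(log(2)/2) = 16.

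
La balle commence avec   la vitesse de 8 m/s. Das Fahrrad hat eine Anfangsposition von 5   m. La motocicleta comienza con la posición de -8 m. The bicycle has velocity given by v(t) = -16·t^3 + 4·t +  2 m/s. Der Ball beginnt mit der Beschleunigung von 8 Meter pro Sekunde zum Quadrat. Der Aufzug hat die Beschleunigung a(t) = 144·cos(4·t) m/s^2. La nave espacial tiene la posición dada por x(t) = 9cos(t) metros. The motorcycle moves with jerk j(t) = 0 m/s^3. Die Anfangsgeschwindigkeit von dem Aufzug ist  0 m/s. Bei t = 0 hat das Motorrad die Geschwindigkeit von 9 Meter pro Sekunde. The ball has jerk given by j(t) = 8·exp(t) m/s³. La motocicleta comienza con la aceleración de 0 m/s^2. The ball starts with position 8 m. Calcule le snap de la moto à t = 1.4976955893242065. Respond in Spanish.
Para resolver esto, necesitamos tomar 1 derivada de nuestra ecuación de la sacudida j(t) = 0. Derivando la sacudida, obtenemos el snap: s(t) = 0. De la ecuación del snap s(t) = 0, sustituimos t = 1.4976955893242065 para obtener s = 0.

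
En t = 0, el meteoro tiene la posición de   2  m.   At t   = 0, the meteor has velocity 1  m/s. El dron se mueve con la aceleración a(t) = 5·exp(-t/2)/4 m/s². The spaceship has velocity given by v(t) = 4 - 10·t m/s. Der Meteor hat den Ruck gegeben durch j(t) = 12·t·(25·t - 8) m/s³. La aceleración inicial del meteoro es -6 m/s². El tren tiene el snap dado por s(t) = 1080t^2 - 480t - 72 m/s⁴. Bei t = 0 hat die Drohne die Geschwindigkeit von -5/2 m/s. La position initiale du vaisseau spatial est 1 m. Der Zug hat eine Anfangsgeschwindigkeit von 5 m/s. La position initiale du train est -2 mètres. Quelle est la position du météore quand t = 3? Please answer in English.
To solve this, we need to take 3 integrals of our jerk equation j(t) = 12·t·(25·t - 8). Integrating jerk and using the initial condition a(0) = -6, we get a(t) = 100·t^3 - 48·t^2 - 6. Integrating acceleration and using the initial condition v(0) = 1, we get v(t) = 25·t^4 - 16·t^3 - 6·t + 1. The antiderivative of velocity, with x(0) = 2, gives position: x(t) = 5·t^5 - 4·t^4 - 3·t^2 + t + 2. Using x(t) = 5·t^5 - 4·t^4 - 3·t^2 + t + 2 and substituting t = 3, we find x = 869.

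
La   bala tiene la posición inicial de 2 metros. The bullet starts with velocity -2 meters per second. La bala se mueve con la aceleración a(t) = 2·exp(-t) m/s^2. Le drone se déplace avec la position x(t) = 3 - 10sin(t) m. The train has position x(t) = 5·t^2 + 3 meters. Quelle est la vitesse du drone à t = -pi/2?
Pour résoudre ceci, nous devons prendre 1 dérivée de notre équation de la position x(t) = 3 - 10·sin(t). En dérivant la position, nous obtenons la vitesse: v(t) = -10·cos(t). Nous avons la vitesse v(t) = -10·cos(t). En substituant t = -pi/2: v(-pi/2) = 0.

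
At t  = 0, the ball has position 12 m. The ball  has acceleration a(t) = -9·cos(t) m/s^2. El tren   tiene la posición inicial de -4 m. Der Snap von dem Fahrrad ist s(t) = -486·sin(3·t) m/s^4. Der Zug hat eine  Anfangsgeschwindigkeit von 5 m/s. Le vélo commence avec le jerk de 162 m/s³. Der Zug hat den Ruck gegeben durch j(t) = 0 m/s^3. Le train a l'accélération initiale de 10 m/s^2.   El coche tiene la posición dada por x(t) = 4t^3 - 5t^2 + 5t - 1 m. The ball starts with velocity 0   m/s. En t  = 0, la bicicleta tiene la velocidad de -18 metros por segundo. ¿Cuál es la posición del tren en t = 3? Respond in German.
Wir müssen unsere Gleichung für den Ruck j(t) = 0 3-mal integrieren. Mit ∫j(t)dt und Anwendung von a(0) = 10, finden wir a(t) = 10. Durch Integration von der Beschleunigung und Verwendung der Anfangsbedingung v(0) = 5, erhalten wir v(t) = 10·t + 5. Mit ∫v(t)dt und Anwendung von x(0) = -4, finden wir x(t) = 5·t^2 + 5·t - 4. Aus der Gleichung für die Position x(t) = 5·t^2 + 5·t - 4, setzen wir t = 3 ein und erhalten x = 56.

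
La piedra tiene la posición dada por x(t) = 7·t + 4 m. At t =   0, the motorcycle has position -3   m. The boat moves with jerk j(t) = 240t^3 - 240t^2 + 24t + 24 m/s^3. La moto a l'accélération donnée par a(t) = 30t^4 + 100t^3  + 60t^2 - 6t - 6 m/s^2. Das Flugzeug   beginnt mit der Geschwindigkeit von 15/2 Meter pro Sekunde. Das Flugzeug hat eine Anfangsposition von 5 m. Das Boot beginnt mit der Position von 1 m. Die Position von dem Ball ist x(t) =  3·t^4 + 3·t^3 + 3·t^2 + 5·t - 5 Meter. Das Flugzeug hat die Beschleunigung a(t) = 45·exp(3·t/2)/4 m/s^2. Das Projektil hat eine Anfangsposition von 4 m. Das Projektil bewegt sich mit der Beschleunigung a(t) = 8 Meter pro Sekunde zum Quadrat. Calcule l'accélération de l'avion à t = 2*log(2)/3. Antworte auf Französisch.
Nous avons l'accélération a(t) = 45·exp(3·t/2)/4. En substituant t = 2*log(2)/3: a(2*log(2)/3) = 45/2.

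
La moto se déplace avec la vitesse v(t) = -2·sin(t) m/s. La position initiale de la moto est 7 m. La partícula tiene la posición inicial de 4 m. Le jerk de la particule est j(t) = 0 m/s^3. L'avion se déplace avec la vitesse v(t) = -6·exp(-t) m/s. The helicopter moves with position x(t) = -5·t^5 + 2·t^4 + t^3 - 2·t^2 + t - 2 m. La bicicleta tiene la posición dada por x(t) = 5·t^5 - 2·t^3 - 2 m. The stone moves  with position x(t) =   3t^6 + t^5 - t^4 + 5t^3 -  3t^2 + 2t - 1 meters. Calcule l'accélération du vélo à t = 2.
En partant de la position x(t) = 5·t^5 - 2·t^3 - 2, nous prenons 2 dérivées. La dérivée de la position donne la vitesse: v(t) = 25·t^4 - 6·t^2. En prenant d/dt de v(t), nous trouvons a(t) = 100·t^3 - 12·t. Nous avons l'accélération a(t) = 100·t^3 - 12·t. En substituant t = 2: a(2) = 776.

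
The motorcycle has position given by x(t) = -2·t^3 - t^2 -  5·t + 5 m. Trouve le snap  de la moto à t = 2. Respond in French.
Nous devons dériver notre équation de la position x(t) = -2·t^3 - t^2 - 5·t + 5 4 fois. En dérivant la position, nous obtenons la vitesse: v(t) = -6·t^2 - 2·t - 5. La dérivée de la vitesse donne l'accélération: a(t) = -12·t - 2. La dérivée de l'accélération donne le jerk: j(t) = -12. La dérivée du jerk donne le snap: s(t) = 0. De l'équation du snap s(t) = 0, nous substituons t = 2 pour obtenir s = 0.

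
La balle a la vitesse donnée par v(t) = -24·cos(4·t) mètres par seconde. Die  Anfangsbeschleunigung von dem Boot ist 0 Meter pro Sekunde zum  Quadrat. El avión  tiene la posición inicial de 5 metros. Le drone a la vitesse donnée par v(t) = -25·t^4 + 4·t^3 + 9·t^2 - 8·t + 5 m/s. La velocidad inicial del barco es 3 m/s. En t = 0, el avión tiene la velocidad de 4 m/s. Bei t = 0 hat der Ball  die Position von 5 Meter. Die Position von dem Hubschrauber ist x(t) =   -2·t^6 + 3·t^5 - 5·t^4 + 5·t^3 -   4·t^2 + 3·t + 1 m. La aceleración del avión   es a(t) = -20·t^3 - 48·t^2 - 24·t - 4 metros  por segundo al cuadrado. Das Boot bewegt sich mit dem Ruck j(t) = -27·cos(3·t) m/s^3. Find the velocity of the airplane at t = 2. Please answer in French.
Nous devons trouver l'intégrale de notre équation de l'accélération a(t) = -20·t^3 - 48·t^2 - 24·t - 4 1 fois. En intégrant l'accélération et en utilisant la condition initiale v(0) = 4, nous obtenons v(t) = -5·t^4 - 16·t^3 - 12·t^2 - 4·t + 4. De l'équation de la vitesse v(t) = -5·t^4 - 16·t^3 - 12·t^2 - 4·t + 4, nous substituons t = 2 pour obtenir v = -260.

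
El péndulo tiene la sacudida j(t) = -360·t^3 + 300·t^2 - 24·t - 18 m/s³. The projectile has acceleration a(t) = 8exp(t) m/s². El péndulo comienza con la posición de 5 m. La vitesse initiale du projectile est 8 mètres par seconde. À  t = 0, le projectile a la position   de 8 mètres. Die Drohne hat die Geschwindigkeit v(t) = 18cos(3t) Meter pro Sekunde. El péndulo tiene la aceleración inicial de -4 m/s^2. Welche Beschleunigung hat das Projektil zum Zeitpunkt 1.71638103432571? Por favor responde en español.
Tenemos la aceleración a(t) = 8·exp(t). Sustituyendo t = 1.71638103432571: a(1.71638103432571) = 44.5148381873748.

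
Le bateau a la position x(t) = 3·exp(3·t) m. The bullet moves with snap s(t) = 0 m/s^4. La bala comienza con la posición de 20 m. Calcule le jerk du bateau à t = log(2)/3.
Pour résoudre ceci, nous devons prendre 3 dérivées de notre équation de la position x(t) = 3·exp(3·t). La dérivée de la position donne la vitesse: v(t) = 9·exp(3·t). La dérivée de la vitesse donne l'accélération: a(t) = 27·exp(3·t). En dérivant l'accélération, nous obtenons le jerk: j(t) = 81·exp(3·t). Nous avons le jerk j(t) = 81·exp(3·t). En substituant t = log(2)/3: j(log(2)/3) = 162.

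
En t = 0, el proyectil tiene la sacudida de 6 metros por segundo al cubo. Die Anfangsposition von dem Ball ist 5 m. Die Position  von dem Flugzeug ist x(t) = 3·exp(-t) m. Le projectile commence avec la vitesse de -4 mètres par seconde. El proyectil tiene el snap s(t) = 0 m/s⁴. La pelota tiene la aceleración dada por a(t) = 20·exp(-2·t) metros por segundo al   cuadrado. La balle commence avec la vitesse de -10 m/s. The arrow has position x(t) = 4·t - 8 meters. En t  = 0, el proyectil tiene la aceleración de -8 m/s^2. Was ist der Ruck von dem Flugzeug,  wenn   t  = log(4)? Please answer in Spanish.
Partiendo de la posición x(t) = 3·exp(-t), tomamos 3 derivadas. La derivada de la posición da la velocidad: v(t) = -3·exp(-t). La derivada de la velocidad da la aceleración: a(t) = 3·exp(-t). La derivada de la aceleración da la sacudida: j(t) = -3·exp(-t). Tenemos la sacudida j(t) = -3·exp(-t). Sustituyendo t = log(4): j(log(4)) = -3/4.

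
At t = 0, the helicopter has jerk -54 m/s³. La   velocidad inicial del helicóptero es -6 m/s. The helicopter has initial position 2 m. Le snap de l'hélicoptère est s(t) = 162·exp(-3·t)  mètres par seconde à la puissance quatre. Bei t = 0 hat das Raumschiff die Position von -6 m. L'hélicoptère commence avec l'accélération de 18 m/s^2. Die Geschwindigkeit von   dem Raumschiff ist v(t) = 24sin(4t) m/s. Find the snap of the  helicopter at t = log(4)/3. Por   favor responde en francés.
De l'équation du snap s(t) = 162·exp(-3·t), nous substituons t = log(4)/3 pour obtenir s = 81/2.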